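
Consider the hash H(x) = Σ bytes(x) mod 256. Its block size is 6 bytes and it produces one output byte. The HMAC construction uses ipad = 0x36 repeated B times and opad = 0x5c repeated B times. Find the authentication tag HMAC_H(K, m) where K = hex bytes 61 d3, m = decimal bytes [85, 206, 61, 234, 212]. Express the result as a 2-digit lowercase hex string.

6e

Key hex bytes 61 d3 is 2 bytes ≤ B = 6; zero-pad to 6 bytes: K' = 61 d3 00 00 00 00.
K' ⊕ ipad = 57 e5 36 36 36 36.  K' ⊕ opad = 3d 8f 5c 5c 5c 5c.
Inner input = (K'⊕ipad) ∥ m = 57 e5 36 36 36 36 ∥ 55 ce 3d ea d4.
Inner hash: sum = 87+229+54+54+54+54+85+206+61+234+212 = 1330; mod 256 = 50 → 32.
Outer input = (K'⊕opad) ∥ inner = 3d 8f 5c 5c 5c 5c ∥ 32.
Outer hash (tag): sum = 61+143+92+92+92+92+50 = 622; mod 256 = 110 → 6e.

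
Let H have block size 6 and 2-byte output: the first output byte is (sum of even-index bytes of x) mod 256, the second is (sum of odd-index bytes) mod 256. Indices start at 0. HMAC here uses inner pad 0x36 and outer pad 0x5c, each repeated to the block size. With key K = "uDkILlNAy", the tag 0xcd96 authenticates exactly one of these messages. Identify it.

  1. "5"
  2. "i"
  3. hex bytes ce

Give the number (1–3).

1

Key "uDkILlNAy" = 75 44 6b 49 4c 6c 4e 41 79 is 9 bytes > B = 6, so hash it first: H(key) = f3 3a, then zero-pad to 6 bytes: K' = f3 3a 00 00 00 00.
K' ⊕ ipad = c5 0c 36 36 36 36; K' ⊕ opad = af 66 5c 5c 5c 5c.
m1: inner = H(c5 0c 36 36 36 36 35) = 66 78; tag = H(af 66 5c 5c 5c 5c 66 78) = cd96 ← matches
m2: inner = H(c5 0c 36 36 36 36 69) = 9a 78; tag = H(af 66 5c 5c 5c 5c 9a 78) = 0196
m3: inner = H(c5 0c 36 36 36 36 ce) = ff 78; tag = H(af 66 5c 5c 5c 5c ff 78) = 6696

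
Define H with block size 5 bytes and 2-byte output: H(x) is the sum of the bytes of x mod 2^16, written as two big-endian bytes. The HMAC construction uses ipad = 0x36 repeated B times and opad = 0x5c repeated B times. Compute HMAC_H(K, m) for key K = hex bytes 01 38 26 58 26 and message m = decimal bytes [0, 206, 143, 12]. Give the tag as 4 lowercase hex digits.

01f7

Key hex bytes 01 38 26 58 26 is exactly B = 5 bytes: K' = 01 38 26 58 26.
K' ⊕ ipad = 37 0e 10 6e 10.  K' ⊕ opad = 5d 64 7a 04 7a.
Inner input = (K'⊕ipad) ∥ m = 37 0e 10 6e 10 ∥ 00 ce 8f 0c.
Inner hash: sum = 55+14+16+110+16+0+206+143+12 = 572 → 02 3c.
Outer input = (K'⊕opad) ∥ inner = 5d 64 7a 04 7a ∥ 02 3c.
Outer hash (tag): sum = 93+100+122+4+122+2+60 = 503 → 01 f7.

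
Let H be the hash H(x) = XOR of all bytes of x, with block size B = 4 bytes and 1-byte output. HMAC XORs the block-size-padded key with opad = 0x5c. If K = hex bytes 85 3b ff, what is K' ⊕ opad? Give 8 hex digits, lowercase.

Key hex bytes 85 3b ff is 3 bytes ≤ B = 4; zero-pad to 4 bytes: K' = 85 3b ff 00.
XOR each byte with 0x5c: 85⊕5c=d9, 3b⊕5c=67, ff⊕5c=a3, 00⊕5c=5c.

d967a35c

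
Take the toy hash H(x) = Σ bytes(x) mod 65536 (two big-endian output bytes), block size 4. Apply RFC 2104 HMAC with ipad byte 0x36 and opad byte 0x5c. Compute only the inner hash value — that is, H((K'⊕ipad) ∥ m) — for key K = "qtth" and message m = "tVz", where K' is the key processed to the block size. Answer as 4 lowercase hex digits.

026d

Key "qtth" = 71 74 74 68 is exactly B = 4 bytes: K' = 71 74 74 68.
K' ⊕ ipad = 47 42 42 5e.
Inner input = 47 42 42 5e ∥ 74 56 7a.
Inner hash: sum = 71+66+66+94+116+86+122 = 621 → 02 6d.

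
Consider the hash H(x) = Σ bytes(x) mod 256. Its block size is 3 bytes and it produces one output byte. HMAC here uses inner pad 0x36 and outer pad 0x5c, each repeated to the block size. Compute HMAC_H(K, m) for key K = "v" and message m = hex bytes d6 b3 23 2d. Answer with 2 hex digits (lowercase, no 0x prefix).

Key "v" = 76 is 1 byte ≤ B = 3; zero-pad to 3 bytes: K' = 76 00 00.
K' ⊕ ipad = 40 36 36.  K' ⊕ opad = 2a 5c 5c.
Inner input = (K'⊕ipad) ∥ m = 40 36 36 ∥ d6 b3 23 2d.
Inner hash: sum = 64+54+54+214+179+35+45 = 645; mod 256 = 133 → 85.
Outer input = (K'⊕opad) ∥ inner = 2a 5c 5c ∥ 85.
Outer hash (tag): sum = 42+92+92+133 = 359; mod 256 = 103 → 67.

67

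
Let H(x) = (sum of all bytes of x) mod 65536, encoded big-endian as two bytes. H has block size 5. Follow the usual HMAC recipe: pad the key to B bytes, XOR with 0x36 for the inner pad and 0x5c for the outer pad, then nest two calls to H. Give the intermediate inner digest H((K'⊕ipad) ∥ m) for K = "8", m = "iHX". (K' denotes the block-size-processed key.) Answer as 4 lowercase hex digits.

01ef

Key "8" = 38 is 1 byte ≤ B = 5; zero-pad to 5 bytes: K' = 38 00 00 00 00.
K' ⊕ ipad = 0e 36 36 36 36.
Inner input = 0e 36 36 36 36 ∥ 69 48 58.
Inner hash: sum = 14+54+54+54+54+105+72+88 = 495 → 01 ef.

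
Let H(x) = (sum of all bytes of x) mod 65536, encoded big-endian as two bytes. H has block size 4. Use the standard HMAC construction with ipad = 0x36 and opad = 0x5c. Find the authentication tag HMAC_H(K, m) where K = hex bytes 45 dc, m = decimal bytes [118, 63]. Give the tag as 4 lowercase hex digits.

Key hex bytes 45 dc is 2 bytes ≤ B = 4; zero-pad to 4 bytes: K' = 45 dc 00 00.
K' ⊕ ipad = 73 ea 36 36.  K' ⊕ opad = 19 80 5c 5c.
Inner input = (K'⊕ipad) ∥ m = 73 ea 36 36 ∥ 76 3f.
Inner hash: sum = 115+234+54+54+118+63 = 638 → 02 7e.
Outer input = (K'⊕opad) ∥ inner = 19 80 5c 5c ∥ 02 7e.
Outer hash (tag): sum = 25+128+92+92+2+126 = 465 → 01 d1.

01d1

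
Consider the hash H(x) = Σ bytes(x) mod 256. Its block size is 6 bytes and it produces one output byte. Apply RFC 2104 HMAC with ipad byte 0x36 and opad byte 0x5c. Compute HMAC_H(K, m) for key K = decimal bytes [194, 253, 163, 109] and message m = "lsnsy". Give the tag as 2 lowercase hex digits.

7b

Key decimal bytes [194, 253, 163, 109] = c2 fd a3 6d is 4 bytes ≤ B = 6; zero-pad to 6 bytes: K' = c2 fd a3 6d 00 00.
K' ⊕ ipad = f4 cb 95 5b 36 36.  K' ⊕ opad = 9e a1 ff 31 5c 5c.
Inner input = (K'⊕ipad) ∥ m = f4 cb 95 5b 36 36 ∥ 6c 73 6e 73 79.
Inner hash: sum = 244+203+149+91+54+54+108+115+110+115+121 = 1364; mod 256 = 84 → 54.
Outer input = (K'⊕opad) ∥ inner = 9e a1 ff 31 5c 5c ∥ 54.
Outer hash (tag): sum = 158+161+255+49+92+92+84 = 891; mod 256 = 123 → 7b.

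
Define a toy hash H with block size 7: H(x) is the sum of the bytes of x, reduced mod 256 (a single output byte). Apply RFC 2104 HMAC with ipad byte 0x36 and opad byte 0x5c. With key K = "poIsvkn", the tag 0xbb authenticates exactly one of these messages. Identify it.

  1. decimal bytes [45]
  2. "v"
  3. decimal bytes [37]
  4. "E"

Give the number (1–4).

1

Key "poIsvkn" = 70 6f 49 73 76 6b 6e is exactly B = 7 bytes: K' = 70 6f 49 73 76 6b 6e.
K' ⊕ ipad = 46 59 7f 45 40 5d 58; K' ⊕ opad = 2c 33 15 2f 2a 37 32.
m1: inner = H(46 59 7f 45 40 5d 58 2d) = 85; tag = H(2c 33 15 2f 2a 37 32 85) = bb ← matches
m2: inner = H(46 59 7f 45 40 5d 58 76) = ce; tag = H(2c 33 15 2f 2a 37 32 ce) = 04
m3: inner = H(46 59 7f 45 40 5d 58 25) = 7d; tag = H(2c 33 15 2f 2a 37 32 7d) = b3
m4: inner = H(46 59 7f 45 40 5d 58 45) = 9d; tag = H(2c 33 15 2f 2a 37 32 9d) = d3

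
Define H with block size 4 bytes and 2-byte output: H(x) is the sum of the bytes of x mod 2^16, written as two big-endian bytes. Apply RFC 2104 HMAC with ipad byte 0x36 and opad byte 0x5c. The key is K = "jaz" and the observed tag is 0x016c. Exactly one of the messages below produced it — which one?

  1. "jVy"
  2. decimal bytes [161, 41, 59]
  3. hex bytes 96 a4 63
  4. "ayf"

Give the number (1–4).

4

Key "jaz" = 6a 61 7a is 3 bytes ≤ B = 4; zero-pad to 4 bytes: K' = 6a 61 7a 00.
K' ⊕ ipad = 5c 57 4c 36; K' ⊕ opad = 36 3d 26 5c.
m1: inner = H(5c 57 4c 36 6a 56 79) = 02 6e; tag = H(36 3d 26 5c 02 6e) = 0165
m2: inner = H(5c 57 4c 36 a1 29 3b) = 02 3a; tag = H(36 3d 26 5c 02 3a) = 0131
m3: inner = H(5c 57 4c 36 96 a4 63) = 02 d2; tag = H(36 3d 26 5c 02 d2) = 01c9
m4: inner = H(5c 57 4c 36 61 79 66) = 02 75; tag = H(36 3d 26 5c 02 75) = 016c ← matches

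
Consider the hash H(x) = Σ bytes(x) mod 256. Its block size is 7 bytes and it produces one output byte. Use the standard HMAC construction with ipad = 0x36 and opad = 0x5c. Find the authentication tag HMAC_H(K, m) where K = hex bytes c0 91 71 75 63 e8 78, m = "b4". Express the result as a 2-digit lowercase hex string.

14

Key hex bytes c0 91 71 75 63 e8 78 is exactly B = 7 bytes: K' = c0 91 71 75 63 e8 78.
K' ⊕ ipad = f6 a7 47 43 55 de 4e.  K' ⊕ opad = 9c cd 2d 29 3f b4 24.
Inner input = (K'⊕ipad) ∥ m = f6 a7 47 43 55 de 4e ∥ 62 34.
Inner hash: sum = 246+167+71+67+85+222+78+98+52 = 1086; mod 256 = 62 → 3e.
Outer input = (K'⊕opad) ∥ inner = 9c cd 2d 29 3f b4 24 ∥ 3e.
Outer hash (tag): sum = 156+205+45+41+63+180+36+62 = 788; mod 256 = 20 → 14.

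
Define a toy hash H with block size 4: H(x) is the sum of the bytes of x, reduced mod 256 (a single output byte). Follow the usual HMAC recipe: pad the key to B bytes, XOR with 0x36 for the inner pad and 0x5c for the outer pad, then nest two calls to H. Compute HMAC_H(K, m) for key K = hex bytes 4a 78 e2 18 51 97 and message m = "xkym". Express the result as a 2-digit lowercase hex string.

09

Key hex bytes 4a 78 e2 18 51 97 is 6 bytes > B = 4, so hash it first: H(key) = a4, then zero-pad to 4 bytes: K' = a4 00 00 00.
K' ⊕ ipad = 92 36 36 36.  K' ⊕ opad = f8 5c 5c 5c.
Inner input = (K'⊕ipad) ∥ m = 92 36 36 36 ∥ 78 6b 79 6d.
Inner hash: sum = 146+54+54+54+120+107+121+109 = 765; mod 256 = 253 → fd.
Outer input = (K'⊕opad) ∥ inner = f8 5c 5c 5c ∥ fd.
Outer hash (tag): sum = 248+92+92+92+253 = 777; mod 256 = 9 → 09.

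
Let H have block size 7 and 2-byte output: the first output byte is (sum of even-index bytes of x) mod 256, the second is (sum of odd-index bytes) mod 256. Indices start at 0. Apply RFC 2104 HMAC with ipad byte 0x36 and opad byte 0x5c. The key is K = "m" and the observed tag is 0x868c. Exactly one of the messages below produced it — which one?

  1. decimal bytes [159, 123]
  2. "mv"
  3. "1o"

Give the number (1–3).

Key "m" = 6d is 1 byte ≤ B = 7; zero-pad to 7 bytes: K' = 6d 00 00 00 00 00 00.
K' ⊕ ipad = 5b 36 36 36 36 36 36; K' ⊕ opad = 31 5c 5c 5c 5c 5c 5c.
m1: inner = H(5b 36 36 36 36 36 36 9f 7b) = 78 41; tag = H(31 5c 5c 5c 5c 5c 5c 78 41) = 868c ← matches
m2: inner = H(5b 36 36 36 36 36 36 6d 76) = 73 0f; tag = H(31 5c 5c 5c 5c 5c 5c 73 0f) = 5487
m3: inner = H(5b 36 36 36 36 36 36 31 6f) = 6c d3; tag = H(31 5c 5c 5c 5c 5c 5c 6c d3) = 1880

1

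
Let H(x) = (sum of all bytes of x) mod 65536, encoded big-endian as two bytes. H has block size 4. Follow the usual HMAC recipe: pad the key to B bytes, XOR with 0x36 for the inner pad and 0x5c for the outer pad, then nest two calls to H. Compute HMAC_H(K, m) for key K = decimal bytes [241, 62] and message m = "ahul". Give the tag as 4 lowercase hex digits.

Key decimal bytes [241, 62] = f1 3e is 2 bytes ≤ B = 4; zero-pad to 4 bytes: K' = f1 3e 00 00.
K' ⊕ ipad = c7 08 36 36.  K' ⊕ opad = ad 62 5c 5c.
Inner input = (K'⊕ipad) ∥ m = c7 08 36 36 ∥ 61 68 75 6c.
Inner hash: sum = 199+8+54+54+97+104+117+108 = 741 → 02 e5.
Outer input = (K'⊕opad) ∥ inner = ad 62 5c 5c ∥ 02 e5.
Outer hash (tag): sum = 173+98+92+92+2+229 = 686 → 02 ae.

02ae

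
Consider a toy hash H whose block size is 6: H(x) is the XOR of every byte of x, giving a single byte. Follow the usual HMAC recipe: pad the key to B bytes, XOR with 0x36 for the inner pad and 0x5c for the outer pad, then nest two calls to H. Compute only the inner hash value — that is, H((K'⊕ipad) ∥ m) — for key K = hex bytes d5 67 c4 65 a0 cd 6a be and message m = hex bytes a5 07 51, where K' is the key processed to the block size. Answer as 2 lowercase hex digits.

59

Key hex bytes d5 67 c4 65 a0 cd 6a be is 8 bytes > B = 6, so hash it first: H(key) = aa, then zero-pad to 6 bytes: K' = aa 00 00 00 00 00.
K' ⊕ ipad = 9c 36 36 36 36 36.
Inner input = 9c 36 36 36 36 36 ∥ a5 07 51.
Inner hash: XOR 9c⊕36⊕36⊕36⊕36⊕36⊕a5⊕07⊕51 = 59.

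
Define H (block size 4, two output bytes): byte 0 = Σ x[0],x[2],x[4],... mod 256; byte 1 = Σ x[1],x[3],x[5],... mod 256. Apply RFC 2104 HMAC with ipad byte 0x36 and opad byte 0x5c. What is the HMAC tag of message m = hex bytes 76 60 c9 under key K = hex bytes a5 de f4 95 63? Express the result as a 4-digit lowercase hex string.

3b66

Key hex bytes a5 de f4 95 63 is 5 bytes > B = 4, so hash it first: H(key) = fc 73, then zero-pad to 4 bytes: K' = fc 73 00 00.
K' ⊕ ipad = ca 45 36 36.  K' ⊕ opad = a0 2f 5c 5c.
Inner input = (K'⊕ipad) ∥ m = ca 45 36 36 ∥ 76 60 c9.
Inner hash: even-index sum = 575 mod 256 = 63; odd-index sum = 219 mod 256 = 219 → 3f db.
Outer input = (K'⊕opad) ∥ inner = a0 2f 5c 5c ∥ 3f db.
Outer hash (tag): even-index sum = 315 mod 256 = 59; odd-index sum = 358 mod 256 = 102 → 3b 66.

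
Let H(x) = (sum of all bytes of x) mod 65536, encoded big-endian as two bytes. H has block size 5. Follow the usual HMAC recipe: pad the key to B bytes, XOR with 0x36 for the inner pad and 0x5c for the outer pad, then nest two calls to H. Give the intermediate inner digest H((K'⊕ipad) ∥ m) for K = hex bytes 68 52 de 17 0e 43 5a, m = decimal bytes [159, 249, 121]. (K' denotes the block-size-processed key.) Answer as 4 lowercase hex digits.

0353

Key hex bytes 68 52 de 17 0e 43 5a is 7 bytes > B = 5, so hash it first: H(key) = 02 5a, then zero-pad to 5 bytes: K' = 02 5a 00 00 00.
K' ⊕ ipad = 34 6c 36 36 36.
Inner input = 34 6c 36 36 36 ∥ 9f f9 79.
Inner hash: sum = 52+108+54+54+54+159+249+121 = 851 → 03 53.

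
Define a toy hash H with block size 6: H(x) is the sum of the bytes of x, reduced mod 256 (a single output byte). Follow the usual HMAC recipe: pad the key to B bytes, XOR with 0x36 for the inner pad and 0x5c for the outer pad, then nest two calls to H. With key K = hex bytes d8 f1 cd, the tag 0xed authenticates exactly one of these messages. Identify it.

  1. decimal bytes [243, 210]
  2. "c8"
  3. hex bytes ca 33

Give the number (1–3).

1

Key hex bytes d8 f1 cd is 3 bytes ≤ B = 6; zero-pad to 6 bytes: K' = d8 f1 cd 00 00 00.
K' ⊕ ipad = ee c7 fb 36 36 36; K' ⊕ opad = 84 ad 91 5c 5c 5c.
m1: inner = H(ee c7 fb 36 36 36 f3 d2) = 17; tag = H(84 ad 91 5c 5c 5c 17) = ed ← matches
m2: inner = H(ee c7 fb 36 36 36 63 38) = ed; tag = H(84 ad 91 5c 5c 5c ed) = c3
m3: inner = H(ee c7 fb 36 36 36 ca 33) = 4f; tag = H(84 ad 91 5c 5c 5c 4f) = 25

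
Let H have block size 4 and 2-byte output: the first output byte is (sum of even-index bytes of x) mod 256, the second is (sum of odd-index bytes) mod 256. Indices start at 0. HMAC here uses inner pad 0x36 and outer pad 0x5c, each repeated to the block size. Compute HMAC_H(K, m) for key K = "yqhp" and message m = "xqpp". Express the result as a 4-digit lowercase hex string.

Key "yqhp" = 79 71 68 70 is exactly B = 4 bytes: K' = 79 71 68 70.
K' ⊕ ipad = 4f 47 5e 46.  K' ⊕ opad = 25 2d 34 2c.
Inner input = (K'⊕ipad) ∥ m = 4f 47 5e 46 ∥ 78 71 70 70.
Inner hash: even-index sum = 405 mod 256 = 149; odd-index sum = 366 mod 256 = 110 → 95 6e.
Outer input = (K'⊕opad) ∥ inner = 25 2d 34 2c ∥ 95 6e.
Outer hash (tag): even-index sum = 238 mod 256 = 238; odd-index sum = 199 mod 256 = 199 → ee c7.

eec7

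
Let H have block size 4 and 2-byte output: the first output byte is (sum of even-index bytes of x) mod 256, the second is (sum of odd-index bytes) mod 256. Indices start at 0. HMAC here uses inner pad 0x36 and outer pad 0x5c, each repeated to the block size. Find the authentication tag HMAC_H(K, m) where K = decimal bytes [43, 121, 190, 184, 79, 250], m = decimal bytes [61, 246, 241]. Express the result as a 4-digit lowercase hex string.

321c

Key decimal bytes [43, 121, 190, 184, 79, 250] = 2b 79 be b8 4f fa is 6 bytes > B = 4, so hash it first: H(key) = 38 2b, then zero-pad to 4 bytes: K' = 38 2b 00 00.
K' ⊕ ipad = 0e 1d 36 36.  K' ⊕ opad = 64 77 5c 5c.
Inner input = (K'⊕ipad) ∥ m = 0e 1d 36 36 ∥ 3d f6 f1.
Inner hash: even-index sum = 370 mod 256 = 114; odd-index sum = 329 mod 256 = 73 → 72 49.
Outer input = (K'⊕opad) ∥ inner = 64 77 5c 5c ∥ 72 49.
Outer hash (tag): even-index sum = 306 mod 256 = 50; odd-index sum = 284 mod 256 = 28 → 32 1c.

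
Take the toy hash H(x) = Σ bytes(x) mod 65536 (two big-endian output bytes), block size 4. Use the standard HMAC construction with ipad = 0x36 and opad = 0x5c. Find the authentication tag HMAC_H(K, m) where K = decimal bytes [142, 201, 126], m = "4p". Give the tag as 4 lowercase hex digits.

02c0

Key decimal bytes [142, 201, 126] = 8e c9 7e is 3 bytes ≤ B = 4; zero-pad to 4 bytes: K' = 8e c9 7e 00.
K' ⊕ ipad = b8 ff 48 36.  K' ⊕ opad = d2 95 22 5c.
Inner input = (K'⊕ipad) ∥ m = b8 ff 48 36 ∥ 34 70.
Inner hash: sum = 184+255+72+54+52+112 = 729 → 02 d9.
Outer input = (K'⊕opad) ∥ inner = d2 95 22 5c ∥ 02 d9.
Outer hash (tag): sum = 210+149+34+92+2+217 = 704 → 02 c0.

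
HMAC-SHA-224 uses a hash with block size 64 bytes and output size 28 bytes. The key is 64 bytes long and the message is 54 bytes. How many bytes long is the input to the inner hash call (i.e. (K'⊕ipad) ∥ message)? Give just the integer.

Key is 64 ≤ 64 bytes, zero-padded: |K'| = 64.
Inner input = (K'⊕ipad) ∥ m → 64 + 54 = 118 bytes.

118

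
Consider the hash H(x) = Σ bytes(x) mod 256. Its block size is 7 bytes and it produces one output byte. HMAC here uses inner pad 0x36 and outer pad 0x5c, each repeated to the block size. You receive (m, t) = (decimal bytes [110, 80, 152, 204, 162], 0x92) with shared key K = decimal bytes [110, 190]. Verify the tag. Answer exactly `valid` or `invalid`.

Key decimal bytes [110, 190] = 6e be is 2 bytes ≤ B = 7; zero-pad to 7 bytes: K' = 6e be 00 00 00 00 00.
K' ⊕ ipad = 58 88 36 36 36 36 36; K' ⊕ opad = 32 e2 5c 5c 5c 5c 5c.
Inner hash: sum = 88+136+54+54+54+54+54+110+80+152+204+162 = 1202; mod 256 = 178 → b2.
Outer hash (recomputed tag): sum = 50+226+92+92+92+92+92+178 = 914; mod 256 = 146 → 92.
Recomputed tag = 92; claimed = 92 → match.

valid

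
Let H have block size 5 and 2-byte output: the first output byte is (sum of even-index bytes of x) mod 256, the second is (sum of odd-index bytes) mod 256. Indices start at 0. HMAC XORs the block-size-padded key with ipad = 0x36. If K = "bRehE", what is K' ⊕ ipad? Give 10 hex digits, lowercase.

5464535e73

Key "bRehE" = 62 52 65 68 45 is exactly B = 5 bytes: K' = 62 52 65 68 45.
XOR each byte with 0x36: 62⊕36=54, 52⊕36=64, 65⊕36=53, 68⊕36=5e, 45⊕36=73.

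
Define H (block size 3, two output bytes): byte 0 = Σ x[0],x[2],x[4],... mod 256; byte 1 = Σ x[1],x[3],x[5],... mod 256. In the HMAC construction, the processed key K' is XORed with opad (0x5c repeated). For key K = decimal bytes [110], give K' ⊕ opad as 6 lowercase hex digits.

325c5c

Key decimal bytes [110] = 6e is 1 byte ≤ B = 3; zero-pad to 3 bytes: K' = 6e 00 00.
XOR each byte with 0x5c: 6e⊕5c=32, 00⊕5c=5c, 00⊕5c=5c.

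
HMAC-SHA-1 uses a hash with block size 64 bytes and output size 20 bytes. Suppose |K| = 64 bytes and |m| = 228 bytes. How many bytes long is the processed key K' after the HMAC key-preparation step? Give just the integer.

64

Key is 64 ≤ 64 bytes, zero-padded: |K'| = 64.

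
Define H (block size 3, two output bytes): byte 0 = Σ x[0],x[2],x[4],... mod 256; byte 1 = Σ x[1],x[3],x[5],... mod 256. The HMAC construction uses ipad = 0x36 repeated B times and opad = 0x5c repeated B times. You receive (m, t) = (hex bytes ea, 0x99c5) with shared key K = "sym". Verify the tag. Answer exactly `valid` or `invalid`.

valid

Key "sym" = 73 79 6d is exactly B = 3 bytes: K' = 73 79 6d.
K' ⊕ ipad = 45 4f 5b; K' ⊕ opad = 2f 25 31.
Inner hash: even-index sum = 160 mod 256 = 160; odd-index sum = 313 mod 256 = 57 → a0 39.
Outer hash (recomputed tag): even-index sum = 153 mod 256 = 153; odd-index sum = 197 mod 256 = 197 → 99 c5.
Recomputed tag = 99c5; claimed = 99c5 → match.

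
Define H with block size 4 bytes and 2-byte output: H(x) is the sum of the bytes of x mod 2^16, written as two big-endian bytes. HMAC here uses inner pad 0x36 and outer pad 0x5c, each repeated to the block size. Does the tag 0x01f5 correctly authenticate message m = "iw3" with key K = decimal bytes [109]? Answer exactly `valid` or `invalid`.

Key decimal bytes [109] = 6d is 1 byte ≤ B = 4; zero-pad to 4 bytes: K' = 6d 00 00 00.
K' ⊕ ipad = 5b 36 36 36; K' ⊕ opad = 31 5c 5c 5c.
Inner hash: sum = 91+54+54+54+105+119+51 = 528 → 02 10.
Outer hash (recomputed tag): sum = 49+92+92+92+2+16 = 343 → 01 57.
Recomputed tag = 0157; claimed = 01f5 → mismatch.

invalid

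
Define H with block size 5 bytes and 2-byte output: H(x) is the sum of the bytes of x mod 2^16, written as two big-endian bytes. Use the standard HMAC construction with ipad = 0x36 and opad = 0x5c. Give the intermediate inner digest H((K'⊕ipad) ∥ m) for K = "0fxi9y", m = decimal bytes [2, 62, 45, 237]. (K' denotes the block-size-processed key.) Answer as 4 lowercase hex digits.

Key "0fxi9y" = 30 66 78 69 39 79 is 6 bytes > B = 5, so hash it first: H(key) = 02 29, then zero-pad to 5 bytes: K' = 02 29 00 00 00.
K' ⊕ ipad = 34 1f 36 36 36.
Inner input = 34 1f 36 36 36 ∥ 02 3e 2d ed.
Inner hash: sum = 52+31+54+54+54+2+62+45+237 = 591 → 02 4f.

024f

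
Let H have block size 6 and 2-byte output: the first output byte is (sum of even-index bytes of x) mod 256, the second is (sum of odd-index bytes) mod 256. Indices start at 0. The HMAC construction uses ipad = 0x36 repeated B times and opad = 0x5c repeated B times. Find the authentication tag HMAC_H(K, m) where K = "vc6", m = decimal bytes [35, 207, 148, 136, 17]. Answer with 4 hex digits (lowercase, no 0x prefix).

Key "vc6" = 76 63 36 is 3 bytes ≤ B = 6; zero-pad to 6 bytes: K' = 76 63 36 00 00 00.
K' ⊕ ipad = 40 55 00 36 36 36.  K' ⊕ opad = 2a 3f 6a 5c 5c 5c.
Inner input = (K'⊕ipad) ∥ m = 40 55 00 36 36 36 ∥ 23 cf 94 88 11.
Inner hash: even-index sum = 318 mod 256 = 62; odd-index sum = 536 mod 256 = 24 → 3e 18.
Outer input = (K'⊕opad) ∥ inner = 2a 3f 6a 5c 5c 5c ∥ 3e 18.
Outer hash (tag): even-index sum = 302 mod 256 = 46; odd-index sum = 271 mod 256 = 15 → 2e 0f.

2e0f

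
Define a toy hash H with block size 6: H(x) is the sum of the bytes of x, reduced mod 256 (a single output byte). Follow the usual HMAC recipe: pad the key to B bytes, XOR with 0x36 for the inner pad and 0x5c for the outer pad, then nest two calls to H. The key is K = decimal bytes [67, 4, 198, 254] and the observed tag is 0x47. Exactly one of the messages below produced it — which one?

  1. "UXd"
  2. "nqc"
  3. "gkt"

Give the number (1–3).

Key decimal bytes [67, 4, 198, 254] = 43 04 c6 fe is 4 bytes ≤ B = 6; zero-pad to 6 bytes: K' = 43 04 c6 fe 00 00.
K' ⊕ ipad = 75 32 f0 c8 36 36; K' ⊕ opad = 1f 58 9a a2 5c 5c.
m1: inner = H(75 32 f0 c8 36 36 55 58 64) = dc; tag = H(1f 58 9a a2 5c 5c dc) = 47 ← matches
m2: inner = H(75 32 f0 c8 36 36 6e 71 63) = 0d; tag = H(1f 58 9a a2 5c 5c 0d) = 78
m3: inner = H(75 32 f0 c8 36 36 67 6b 74) = 11; tag = H(1f 58 9a a2 5c 5c 11) = 7c

1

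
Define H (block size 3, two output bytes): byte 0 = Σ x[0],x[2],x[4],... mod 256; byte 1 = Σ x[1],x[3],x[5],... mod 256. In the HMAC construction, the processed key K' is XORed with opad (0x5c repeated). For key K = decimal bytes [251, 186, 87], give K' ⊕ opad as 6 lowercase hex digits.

a7e60b

Key decimal bytes [251, 186, 87] = fb ba 57 is exactly B = 3 bytes: K' = fb ba 57.
XOR each byte with 0x5c: fb⊕5c=a7, ba⊕5c=e6, 57⊕5c=0b.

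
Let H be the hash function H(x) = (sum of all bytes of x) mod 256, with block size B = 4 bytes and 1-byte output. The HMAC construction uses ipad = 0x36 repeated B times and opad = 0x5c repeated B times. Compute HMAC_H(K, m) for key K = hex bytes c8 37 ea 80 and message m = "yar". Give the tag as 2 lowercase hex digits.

6e

Key hex bytes c8 37 ea 80 is exactly B = 4 bytes: K' = c8 37 ea 80.
K' ⊕ ipad = fe 01 dc b6.  K' ⊕ opad = 94 6b b6 dc.
Inner input = (K'⊕ipad) ∥ m = fe 01 dc b6 ∥ 79 61 72.
Inner hash: sum = 254+1+220+182+121+97+114 = 989; mod 256 = 221 → dd.
Outer input = (K'⊕opad) ∥ inner = 94 6b b6 dc ∥ dd.
Outer hash (tag): sum = 148+107+182+220+221 = 878; mod 256 = 110 → 6e.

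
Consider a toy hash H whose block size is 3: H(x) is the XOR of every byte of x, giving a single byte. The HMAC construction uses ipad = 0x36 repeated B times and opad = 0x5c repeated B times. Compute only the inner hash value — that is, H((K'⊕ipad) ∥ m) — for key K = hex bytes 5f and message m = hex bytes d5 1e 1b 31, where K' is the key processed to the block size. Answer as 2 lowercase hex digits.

Key hex bytes 5f is 1 byte ≤ B = 3; zero-pad to 3 bytes: K' = 5f 00 00.
K' ⊕ ipad = 69 36 36.
Inner input = 69 36 36 ∥ d5 1e 1b 31.
Inner hash: XOR 69⊕36⊕36⊕d5⊕1e⊕1b⊕31 = 88.

88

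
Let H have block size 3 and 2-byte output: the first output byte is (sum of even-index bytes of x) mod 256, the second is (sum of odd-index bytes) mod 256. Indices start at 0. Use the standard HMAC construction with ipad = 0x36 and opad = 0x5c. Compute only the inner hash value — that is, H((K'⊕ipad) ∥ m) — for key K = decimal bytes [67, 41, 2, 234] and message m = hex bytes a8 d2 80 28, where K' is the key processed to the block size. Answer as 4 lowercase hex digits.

a34d

Key decimal bytes [67, 41, 2, 234] = 43 29 02 ea is 4 bytes > B = 3, so hash it first: H(key) = 45 13, then zero-pad to 3 bytes: K' = 45 13 00.
K' ⊕ ipad = 73 25 36.
Inner input = 73 25 36 ∥ a8 d2 80 28.
Inner hash: even-index sum = 419 mod 256 = 163; odd-index sum = 333 mod 256 = 77 → a3 4d.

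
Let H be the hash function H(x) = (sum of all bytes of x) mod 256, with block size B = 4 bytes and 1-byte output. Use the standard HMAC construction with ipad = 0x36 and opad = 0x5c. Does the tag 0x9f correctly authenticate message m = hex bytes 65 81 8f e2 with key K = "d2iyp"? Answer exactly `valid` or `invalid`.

valid

Key "d2iyp" = 64 32 69 79 70 is 5 bytes > B = 4, so hash it first: H(key) = e8, then zero-pad to 4 bytes: K' = e8 00 00 00.
K' ⊕ ipad = de 36 36 36; K' ⊕ opad = b4 5c 5c 5c.
Inner hash: sum = 222+54+54+54+101+129+143+226 = 983; mod 256 = 215 → d7.
Outer hash (recomputed tag): sum = 180+92+92+92+215 = 671; mod 256 = 159 → 9f.
Recomputed tag = 9f; claimed = 9f → match.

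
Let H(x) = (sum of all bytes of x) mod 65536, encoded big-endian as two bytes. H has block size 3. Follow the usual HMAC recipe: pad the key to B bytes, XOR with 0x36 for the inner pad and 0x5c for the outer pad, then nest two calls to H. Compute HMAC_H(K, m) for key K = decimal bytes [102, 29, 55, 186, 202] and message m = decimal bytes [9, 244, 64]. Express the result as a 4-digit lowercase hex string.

01cc

Key decimal bytes [102, 29, 55, 186, 202] = 66 1d 37 ba ca is 5 bytes > B = 3, so hash it first: H(key) = 02 3e, then zero-pad to 3 bytes: K' = 02 3e 00.
K' ⊕ ipad = 34 08 36.  K' ⊕ opad = 5e 62 5c.
Inner input = (K'⊕ipad) ∥ m = 34 08 36 ∥ 09 f4 40.
Inner hash: sum = 52+8+54+9+244+64 = 431 → 01 af.
Outer input = (K'⊕opad) ∥ inner = 5e 62 5c ∥ 01 af.
Outer hash (tag): sum = 94+98+92+1+175 = 460 → 01 cc.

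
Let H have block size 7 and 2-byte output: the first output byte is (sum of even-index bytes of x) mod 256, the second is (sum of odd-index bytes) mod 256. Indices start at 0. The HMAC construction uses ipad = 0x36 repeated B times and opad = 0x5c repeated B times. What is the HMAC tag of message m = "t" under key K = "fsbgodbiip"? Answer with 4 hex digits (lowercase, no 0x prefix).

73d9

Key "fsbgodbiip" = 66 73 62 67 6f 64 62 69 69 70 is 10 bytes > B = 7, so hash it first: H(key) = 02 17, then zero-pad to 7 bytes: K' = 02 17 00 00 00 00 00.
K' ⊕ ipad = 34 21 36 36 36 36 36.  K' ⊕ opad = 5e 4b 5c 5c 5c 5c 5c.
Inner input = (K'⊕ipad) ∥ m = 34 21 36 36 36 36 36 ∥ 74.
Inner hash: even-index sum = 214 mod 256 = 214; odd-index sum = 257 mod 256 = 1 → d6 01.
Outer input = (K'⊕opad) ∥ inner = 5e 4b 5c 5c 5c 5c 5c ∥ d6 01.
Outer hash (tag): even-index sum = 371 mod 256 = 115; odd-index sum = 473 mod 256 = 217 → 73 d9.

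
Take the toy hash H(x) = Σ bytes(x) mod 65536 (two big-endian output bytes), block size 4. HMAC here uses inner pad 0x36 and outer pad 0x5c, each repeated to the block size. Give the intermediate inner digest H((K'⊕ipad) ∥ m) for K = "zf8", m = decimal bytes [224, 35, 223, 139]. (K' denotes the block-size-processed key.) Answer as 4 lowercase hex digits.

034d

Key "zf8" = 7a 66 38 is 3 bytes ≤ B = 4; zero-pad to 4 bytes: K' = 7a 66 38 00.
K' ⊕ ipad = 4c 50 0e 36.
Inner input = 4c 50 0e 36 ∥ e0 23 df 8b.
Inner hash: sum = 76+80+14+54+224+35+223+139 = 845 → 03 4d.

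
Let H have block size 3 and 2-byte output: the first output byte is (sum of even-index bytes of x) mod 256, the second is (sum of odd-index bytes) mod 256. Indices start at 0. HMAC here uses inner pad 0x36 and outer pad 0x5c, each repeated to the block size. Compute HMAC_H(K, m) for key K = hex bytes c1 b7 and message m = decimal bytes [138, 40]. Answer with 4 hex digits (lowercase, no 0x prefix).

Key hex bytes c1 b7 is 2 bytes ≤ B = 3; zero-pad to 3 bytes: K' = c1 b7 00.
K' ⊕ ipad = f7 81 36.  K' ⊕ opad = 9d eb 5c.
Inner input = (K'⊕ipad) ∥ m = f7 81 36 ∥ 8a 28.
Inner hash: even-index sum = 341 mod 256 = 85; odd-index sum = 267 mod 256 = 11 → 55 0b.
Outer input = (K'⊕opad) ∥ inner = 9d eb 5c ∥ 55 0b.
Outer hash (tag): even-index sum = 260 mod 256 = 4; odd-index sum = 320 mod 256 = 64 → 04 40.

0440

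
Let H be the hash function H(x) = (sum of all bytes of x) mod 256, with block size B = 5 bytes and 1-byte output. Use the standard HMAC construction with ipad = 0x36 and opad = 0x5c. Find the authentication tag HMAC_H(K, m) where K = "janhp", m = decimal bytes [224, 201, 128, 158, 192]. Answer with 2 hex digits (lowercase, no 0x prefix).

Key "janhp" = 6a 61 6e 68 70 is exactly B = 5 bytes: K' = 6a 61 6e 68 70.
K' ⊕ ipad = 5c 57 58 5e 46.  K' ⊕ opad = 36 3d 32 34 2c.
Inner input = (K'⊕ipad) ∥ m = 5c 57 58 5e 46 ∥ e0 c9 80 9e c0.
Inner hash: sum = 92+87+88+94+70+224+201+128+158+192 = 1334; mod 256 = 54 → 36.
Outer input = (K'⊕opad) ∥ inner = 36 3d 32 34 2c ∥ 36.
Outer hash (tag): sum = 54+61+50+52+44+54 = 315; mod 256 = 59 → 3b.

3b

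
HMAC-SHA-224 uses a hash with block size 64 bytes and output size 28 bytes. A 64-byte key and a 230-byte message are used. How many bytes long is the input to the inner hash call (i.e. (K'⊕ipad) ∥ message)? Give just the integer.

Key is 64 ≤ 64 bytes, zero-padded: |K'| = 64.
Inner input = (K'⊕ipad) ∥ m → 64 + 230 = 294 bytes.

294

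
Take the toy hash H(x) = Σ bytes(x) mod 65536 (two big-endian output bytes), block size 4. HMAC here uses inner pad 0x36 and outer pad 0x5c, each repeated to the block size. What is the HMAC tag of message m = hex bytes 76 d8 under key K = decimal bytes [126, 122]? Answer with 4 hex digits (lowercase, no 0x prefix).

0150

Key decimal bytes [126, 122] = 7e 7a is 2 bytes ≤ B = 4; zero-pad to 4 bytes: K' = 7e 7a 00 00.
K' ⊕ ipad = 48 4c 36 36.  K' ⊕ opad = 22 26 5c 5c.
Inner input = (K'⊕ipad) ∥ m = 48 4c 36 36 ∥ 76 d8.
Inner hash: sum = 72+76+54+54+118+216 = 590 → 02 4e.
Outer input = (K'⊕opad) ∥ inner = 22 26 5c 5c ∥ 02 4e.
Outer hash (tag): sum = 34+38+92+92+2+78 = 336 → 01 50.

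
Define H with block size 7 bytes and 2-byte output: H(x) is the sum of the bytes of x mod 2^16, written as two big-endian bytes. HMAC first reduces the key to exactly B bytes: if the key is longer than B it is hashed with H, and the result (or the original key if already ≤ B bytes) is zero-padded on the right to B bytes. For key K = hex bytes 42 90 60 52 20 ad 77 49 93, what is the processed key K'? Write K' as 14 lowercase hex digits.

|K| = 9 > B = 7, so first hash the key.
H(K): sum = 66+144+96+82+32+173+119+73+147 = 932 → 03 a4.
Zero-pad H(K) = 03 a4 to 7 bytes: K' = 03 a4 00 00 00 00 00.

03a40000000000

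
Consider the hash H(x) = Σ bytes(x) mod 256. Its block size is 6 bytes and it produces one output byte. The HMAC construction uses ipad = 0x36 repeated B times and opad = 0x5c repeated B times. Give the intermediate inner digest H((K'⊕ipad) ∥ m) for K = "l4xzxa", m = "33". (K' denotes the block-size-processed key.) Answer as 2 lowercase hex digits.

Key "l4xzxa" = 6c 34 78 7a 78 61 is exactly B = 6 bytes: K' = 6c 34 78 7a 78 61.
K' ⊕ ipad = 5a 02 4e 4c 4e 57.
Inner input = 5a 02 4e 4c 4e 57 ∥ 33 33.
Inner hash: sum = 90+2+78+76+78+87+51+51 = 513; mod 256 = 1 → 01.

01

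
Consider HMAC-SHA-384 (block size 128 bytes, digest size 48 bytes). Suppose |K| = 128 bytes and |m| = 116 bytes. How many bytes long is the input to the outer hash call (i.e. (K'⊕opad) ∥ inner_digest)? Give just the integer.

176

Key is 128 ≤ 128 bytes, zero-padded: |K'| = 128.
Outer input = (K'⊕opad) ∥ H(inner) → 128 + 48 = 176 bytes.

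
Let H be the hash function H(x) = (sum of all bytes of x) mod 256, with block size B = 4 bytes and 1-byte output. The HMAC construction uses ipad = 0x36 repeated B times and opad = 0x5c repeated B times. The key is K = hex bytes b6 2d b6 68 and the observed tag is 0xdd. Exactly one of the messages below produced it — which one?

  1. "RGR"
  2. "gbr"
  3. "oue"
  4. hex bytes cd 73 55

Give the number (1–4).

1

Key hex bytes b6 2d b6 68 is exactly B = 4 bytes: K' = b6 2d b6 68.
K' ⊕ ipad = 80 1b 80 5e; K' ⊕ opad = ea 71 ea 34.
m1: inner = H(80 1b 80 5e 52 47 52) = 64; tag = H(ea 71 ea 34 64) = dd ← matches
m2: inner = H(80 1b 80 5e 67 62 72) = b4; tag = H(ea 71 ea 34 b4) = 2d
m3: inner = H(80 1b 80 5e 6f 75 65) = c2; tag = H(ea 71 ea 34 c2) = 3b
m4: inner = H(80 1b 80 5e cd 73 55) = 0e; tag = H(ea 71 ea 34 0e) = 87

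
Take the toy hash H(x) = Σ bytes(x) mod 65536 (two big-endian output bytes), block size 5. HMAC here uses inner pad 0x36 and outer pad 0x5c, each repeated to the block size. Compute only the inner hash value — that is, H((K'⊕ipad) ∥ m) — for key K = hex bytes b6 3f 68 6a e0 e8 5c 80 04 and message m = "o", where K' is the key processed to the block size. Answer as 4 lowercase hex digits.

Key hex bytes b6 3f 68 6a e0 e8 5c 80 04 is 9 bytes > B = 5, so hash it first: H(key) = 04 6f, then zero-pad to 5 bytes: K' = 04 6f 00 00 00.
K' ⊕ ipad = 32 59 36 36 36.
Inner input = 32 59 36 36 36 ∥ 6f.
Inner hash: sum = 50+89+54+54+54+111 = 412 → 01 9c.

019c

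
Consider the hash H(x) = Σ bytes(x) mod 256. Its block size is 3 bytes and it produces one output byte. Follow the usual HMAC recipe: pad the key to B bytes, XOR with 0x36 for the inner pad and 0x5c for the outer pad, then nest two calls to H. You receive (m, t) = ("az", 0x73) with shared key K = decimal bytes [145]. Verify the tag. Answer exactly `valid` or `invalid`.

Key decimal bytes [145] = 91 is 1 byte ≤ B = 3; zero-pad to 3 bytes: K' = 91 00 00.
K' ⊕ ipad = a7 36 36; K' ⊕ opad = cd 5c 5c.
Inner hash: sum = 167+54+54+97+122 = 494; mod 256 = 238 → ee.
Outer hash (recomputed tag): sum = 205+92+92+238 = 627; mod 256 = 115 → 73.
Recomputed tag = 73; claimed = 73 → match.

valid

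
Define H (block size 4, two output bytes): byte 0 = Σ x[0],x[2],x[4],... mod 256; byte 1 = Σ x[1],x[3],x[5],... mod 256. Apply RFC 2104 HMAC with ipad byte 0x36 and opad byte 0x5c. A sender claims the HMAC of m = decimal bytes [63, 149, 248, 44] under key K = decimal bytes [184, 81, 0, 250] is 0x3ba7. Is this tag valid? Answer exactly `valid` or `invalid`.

Key decimal bytes [184, 81, 0, 250] = b8 51 00 fa is exactly B = 4 bytes: K' = b8 51 00 fa.
K' ⊕ ipad = 8e 67 36 cc; K' ⊕ opad = e4 0d 5c a6.
Inner hash: even-index sum = 507 mod 256 = 251; odd-index sum = 500 mod 256 = 244 → fb f4.
Outer hash (recomputed tag): even-index sum = 571 mod 256 = 59; odd-index sum = 423 mod 256 = 167 → 3b a7.
Recomputed tag = 3ba7; claimed = 3ba7 → match.

valid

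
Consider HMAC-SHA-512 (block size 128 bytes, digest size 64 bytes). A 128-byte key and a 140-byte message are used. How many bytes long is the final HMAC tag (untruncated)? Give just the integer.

The tag is one SHA-512 digest: 64 bytes.

64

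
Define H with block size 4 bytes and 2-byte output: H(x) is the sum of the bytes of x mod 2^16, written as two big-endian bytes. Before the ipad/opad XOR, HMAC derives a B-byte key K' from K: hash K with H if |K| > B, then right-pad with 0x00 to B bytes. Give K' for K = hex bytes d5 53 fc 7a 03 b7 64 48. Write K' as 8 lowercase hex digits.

|K| = 8 > B = 4, so first hash the key.
H(K): sum = 213+83+252+122+3+183+100+72 = 1028 → 04 04.
Zero-pad H(K) = 04 04 to 4 bytes: K' = 04 04 00 00.

04040000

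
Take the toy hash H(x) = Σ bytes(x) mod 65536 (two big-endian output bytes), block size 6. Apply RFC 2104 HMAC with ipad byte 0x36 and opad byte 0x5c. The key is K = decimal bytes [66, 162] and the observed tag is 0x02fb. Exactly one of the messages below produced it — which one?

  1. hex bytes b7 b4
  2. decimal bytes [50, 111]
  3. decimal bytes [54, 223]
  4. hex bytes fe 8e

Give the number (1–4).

4

Key decimal bytes [66, 162] = 42 a2 is 2 bytes ≤ B = 6; zero-pad to 6 bytes: K' = 42 a2 00 00 00 00.
K' ⊕ ipad = 74 94 36 36 36 36; K' ⊕ opad = 1e fe 5c 5c 5c 5c.
m1: inner = H(74 94 36 36 36 36 b7 b4) = 03 4b; tag = H(1e fe 5c 5c 5c 5c 03 4b) = 02da
m2: inner = H(74 94 36 36 36 36 32 6f) = 02 81; tag = H(1e fe 5c 5c 5c 5c 02 81) = 030f
m3: inner = H(74 94 36 36 36 36 36 df) = 02 f5; tag = H(1e fe 5c 5c 5c 5c 02 f5) = 0383
m4: inner = H(74 94 36 36 36 36 fe 8e) = 03 6c; tag = H(1e fe 5c 5c 5c 5c 03 6c) = 02fb ← matches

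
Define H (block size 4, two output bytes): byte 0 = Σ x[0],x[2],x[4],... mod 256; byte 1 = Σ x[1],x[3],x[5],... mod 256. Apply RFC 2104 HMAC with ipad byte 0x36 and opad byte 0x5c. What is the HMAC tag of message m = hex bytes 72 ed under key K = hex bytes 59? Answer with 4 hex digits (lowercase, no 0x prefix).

7811

Key hex bytes 59 is 1 byte ≤ B = 4; zero-pad to 4 bytes: K' = 59 00 00 00.
K' ⊕ ipad = 6f 36 36 36.  K' ⊕ opad = 05 5c 5c 5c.
Inner input = (K'⊕ipad) ∥ m = 6f 36 36 36 ∥ 72 ed.
Inner hash: even-index sum = 279 mod 256 = 23; odd-index sum = 345 mod 256 = 89 → 17 59.
Outer input = (K'⊕opad) ∥ inner = 05 5c 5c 5c ∥ 17 59.
Outer hash (tag): even-index sum = 120 mod 256 = 120; odd-index sum = 273 mod 256 = 17 → 78 11.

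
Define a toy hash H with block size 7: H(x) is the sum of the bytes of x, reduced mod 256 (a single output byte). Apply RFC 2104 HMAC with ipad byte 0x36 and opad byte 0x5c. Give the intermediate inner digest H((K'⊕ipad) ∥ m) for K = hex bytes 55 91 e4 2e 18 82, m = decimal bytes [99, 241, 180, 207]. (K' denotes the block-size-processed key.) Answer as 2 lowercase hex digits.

e3

Key hex bytes 55 91 e4 2e 18 82 is 6 bytes ≤ B = 7; zero-pad to 7 bytes: K' = 55 91 e4 2e 18 82 00.
K' ⊕ ipad = 63 a7 d2 18 2e b4 36.
Inner input = 63 a7 d2 18 2e b4 36 ∥ 63 f1 b4 cf.
Inner hash: sum = 99+167+210+24+46+180+54+99+241+180+207 = 1507; mod 256 = 227 → e3.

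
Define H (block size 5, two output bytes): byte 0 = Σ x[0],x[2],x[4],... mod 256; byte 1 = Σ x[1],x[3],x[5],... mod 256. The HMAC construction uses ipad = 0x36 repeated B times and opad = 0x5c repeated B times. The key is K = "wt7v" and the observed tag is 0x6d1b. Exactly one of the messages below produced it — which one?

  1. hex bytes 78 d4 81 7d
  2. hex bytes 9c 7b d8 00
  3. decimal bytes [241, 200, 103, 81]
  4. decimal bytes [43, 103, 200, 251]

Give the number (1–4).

1

Key "wt7v" = 77 74 37 76 is 4 bytes ≤ B = 5; zero-pad to 5 bytes: K' = 77 74 37 76 00.
K' ⊕ ipad = 41 42 01 40 36; K' ⊕ opad = 2b 28 6b 2a 5c.
m1: inner = H(41 42 01 40 36 78 d4 81 7d) = c9 7b; tag = H(2b 28 6b 2a 5c c9 7b) = 6d1b ← matches
m2: inner = H(41 42 01 40 36 9c 7b d8 00) = f3 f6; tag = H(2b 28 6b 2a 5c f3 f6) = e845
m3: inner = H(41 42 01 40 36 f1 c8 67 51) = 91 da; tag = H(2b 28 6b 2a 5c 91 da) = cce3
m4: inner = H(41 42 01 40 36 2b 67 c8 fb) = da 75; tag = H(2b 28 6b 2a 5c da 75) = 672c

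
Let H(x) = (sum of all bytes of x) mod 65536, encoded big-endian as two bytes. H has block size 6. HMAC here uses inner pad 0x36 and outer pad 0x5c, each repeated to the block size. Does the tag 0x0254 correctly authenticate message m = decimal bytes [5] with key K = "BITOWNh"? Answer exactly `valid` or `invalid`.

valid

Key "BITOWNh" = 42 49 54 4f 57 4e 68 is 7 bytes > B = 6, so hash it first: H(key) = 02 3b, then zero-pad to 6 bytes: K' = 02 3b 00 00 00 00.
K' ⊕ ipad = 34 0d 36 36 36 36; K' ⊕ opad = 5e 67 5c 5c 5c 5c.
Inner hash: sum = 52+13+54+54+54+54+5 = 286 → 01 1e.
Outer hash (recomputed tag): sum = 94+103+92+92+92+92+1+30 = 596 → 02 54.
Recomputed tag = 0254; claimed = 0254 → match.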